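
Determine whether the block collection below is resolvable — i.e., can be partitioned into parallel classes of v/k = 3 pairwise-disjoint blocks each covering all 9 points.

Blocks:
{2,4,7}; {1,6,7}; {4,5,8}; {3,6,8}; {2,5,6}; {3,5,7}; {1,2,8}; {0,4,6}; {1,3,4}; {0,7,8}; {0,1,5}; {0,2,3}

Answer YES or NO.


v = 9, block size k = 3, number of blocks = 12.
For resolvability, blocks must partition into parallel classes of size v/k = 3.
Total blocks must therefore be a multiple of 3: 12 = 3·4 + 0 ⇒ divisible ✓.
Greedy packing gives 4 candidate class(es). Each should be a full parallel class (size 3, covers all 9 points).
  Class 1 (3 blocks): {2,4,7}; {3,6,8}; {0,1,5}. Points covered: [0, 1, 2, 3, 4, 5, 6, 7, 8].
  Class 2 (3 blocks): {1,6,7}; {4,5,8}; {0,2,3}. Points covered: [0, 1, 2, 3, 4, 5, 6, 7, 8].
  Class 3 (3 blocks): {2,5,6}; {1,3,4}; {0,7,8}. Points covered: [0, 1, 2, 3, 4, 5, 6, 7, 8].
  Class 4 (3 blocks): {3,5,7}; {1,2,8}; {0,4,6}. Points covered: [0, 1, 2, 3, 4, 5, 6, 7, 8].
All classes full (size 3)? YES. All classes cover every point? YES.
Resolvable? YES.

YES


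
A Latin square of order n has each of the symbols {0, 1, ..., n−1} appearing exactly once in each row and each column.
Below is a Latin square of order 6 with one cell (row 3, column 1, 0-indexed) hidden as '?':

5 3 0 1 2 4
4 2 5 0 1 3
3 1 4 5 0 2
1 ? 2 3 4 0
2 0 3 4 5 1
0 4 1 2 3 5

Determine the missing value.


Row 3 contains symbols [0, 1, 2, 3, 4] — missing [5].
Column 1 contains symbols [0, 1, 2, 3, 4] — missing [5].
The missing symbol must appear in both missing sets; intersection = [5].
Therefore the hidden value is 5.

Missing value = 5.


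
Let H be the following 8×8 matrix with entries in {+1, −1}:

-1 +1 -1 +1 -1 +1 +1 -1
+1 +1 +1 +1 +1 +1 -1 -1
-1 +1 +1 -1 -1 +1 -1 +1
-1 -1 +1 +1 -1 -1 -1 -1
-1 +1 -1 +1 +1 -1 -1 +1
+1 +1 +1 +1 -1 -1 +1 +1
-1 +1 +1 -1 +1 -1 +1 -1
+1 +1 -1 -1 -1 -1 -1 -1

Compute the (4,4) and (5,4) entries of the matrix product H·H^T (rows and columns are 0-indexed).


Row 4 of H: [-1, 1, -1, 1, 1, -1, -1, 1].
Row 5 of H: [1, 1, 1, 1, -1, -1, 1, 1].
(H·H^T)[4][4] = Σ_j H[4][j]·H[4][j] = (-1)² + (1)² + (-1)² + (1)² + (1)² + (-1)² + (-1)² + (1)² = 1 + 1 + 1 + 1 + 1 + 1 + 1 + 1 = 8.
(H·H^T)[5][4] = Σ_j H[5][j]·H[4][j] = (1)·(-1) + (1)·(1) + (1)·(-1) + (1)·(1) + (-1)·(1) + (-1)·(-1) + (1)·(-1) + (1)·(1) = -1 + 1 + -1 + 1 + -1 + 1 + -1 + 1 = 0.
So rows 5 and 4 are orthogonal; the diagonal entry equals n = 8.

(4,4) entry = 8; (5,4) entry = 0.


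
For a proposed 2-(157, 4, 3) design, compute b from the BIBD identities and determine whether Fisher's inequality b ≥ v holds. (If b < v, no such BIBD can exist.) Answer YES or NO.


r = λ(v − 1)/(k − 1) = 3·156/3 = 156.
b = vr/k = 157·156/4 = 6123.
Fisher's inequality: b ≥ v ⇔ 6123 ≥ 157? YES.

YES


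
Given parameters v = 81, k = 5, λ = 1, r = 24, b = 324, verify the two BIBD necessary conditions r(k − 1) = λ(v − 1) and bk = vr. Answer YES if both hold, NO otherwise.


Condition (i): r(k − 1) = 24·4 = 96; λ(v − 1) = 1·80 = 80. Match? NO.
Condition (ii): bk = 324·5 = 1620; vr = 81·24 = 1944. Match? NO.
Both conditions hold? NO.

NO


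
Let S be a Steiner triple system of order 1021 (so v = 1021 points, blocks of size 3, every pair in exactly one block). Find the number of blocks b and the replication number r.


An STS(v) is a 2-(v, 3, 1) BIBD: block size k = 3, λ = 1.
Replication: r(k − 1) = λ(v − 1) ⇒ r·2 = 1021 − 1 = 1020 ⇒ r = 510.
Block count: bk = vr ⇒ b·3 = 1021·510 = 520710 ⇒ b = 173570.
(Check via b = v(v − 1)/6 = 1021·1020/6 = 1041420/6 = 173570.)

r = 510, b = 173570.


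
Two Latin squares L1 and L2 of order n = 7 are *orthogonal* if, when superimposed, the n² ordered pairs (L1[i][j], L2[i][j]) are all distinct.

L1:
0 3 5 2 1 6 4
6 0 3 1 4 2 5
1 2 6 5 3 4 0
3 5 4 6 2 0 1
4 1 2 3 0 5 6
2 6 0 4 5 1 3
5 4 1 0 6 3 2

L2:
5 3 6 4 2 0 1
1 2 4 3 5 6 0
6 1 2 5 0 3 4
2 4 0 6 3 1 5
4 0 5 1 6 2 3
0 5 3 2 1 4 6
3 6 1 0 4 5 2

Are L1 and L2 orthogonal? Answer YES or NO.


Form the n² = 49 superimposed pairs (L1[i][j], L2[i][j]), row by row (rows and columns indexed from 0):
row 0: (0,5) (3,3) (5,6) (2,4) (1,2) (6,0) (4,1)
row 1: (6,1) (0,2) (3,4) (1,3) (4,5) (2,6) (5,0)
row 2: (1,6) (2,1) (6,2) (5,5) (3,0) (4,3) (0,4)
row 3: (3,2) (5,4) (4,0) (6,6) (2,3) (0,1) (1,5)
row 4: (4,4) (1,0) (2,5) (3,1) (0,6) (5,2) (6,3)
row 5: (2,0) (6,5) (0,3) (4,2) (5,1) (1,4) (3,6)
row 6: (5,3) (4,6) (1,1) (0,0) (6,4) (3,5) (2,2)
Orthogonality requires all 49 pairs distinct.
Check by first coordinate: for each symbol s of L1, list the L2 entries in the n cells where L1 = s; they must all differ.
  L1 = 0: L2 entries (in reading order) 5, 2, 4, 1, 6, 3, 0 — all 7 distinct ✓
  L1 = 1: L2 entries (in reading order) 2, 3, 6, 5, 0, 4, 1 — all 7 distinct ✓
  L1 = 2: L2 entries (in reading order) 4, 6, 1, 3, 5, 0, 2 — all 7 distinct ✓
  L1 = 3: L2 entries (in reading order) 3, 4, 0, 2, 1, 6, 5 — all 7 distinct ✓
  L1 = 4: L2 entries (in reading order) 1, 5, 3, 0, 4, 2, 6 — all 7 distinct ✓
  L1 = 5: L2 entries (in reading order) 6, 0, 5, 4, 2, 1, 3 — all 7 distinct ✓
  L1 = 6: L2 entries (in reading order) 0, 1, 2, 6, 3, 5, 4 — all 7 distinct ✓
Every symbol of L1 meets every symbol of L2 exactly once, so all 49 pairs are distinct (49 of 49).
Conclusion: YES.

YES


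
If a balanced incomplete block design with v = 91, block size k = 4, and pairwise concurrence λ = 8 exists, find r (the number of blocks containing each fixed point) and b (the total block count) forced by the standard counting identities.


Any 2-(v, k, λ) BIBD satisfies two necessary conditions:
  (i)  Each point sits in r blocks, and counting incidences through any fixed point gives r(k − 1) = λ(v − 1), so r = λ(v − 1)/(k − 1).
  (ii) Total incidences bk = vr, so b = vr/k.
Step 1: r = λ(v − 1)/(k − 1) = 8·(91 − 1)/(4 − 1) = 8·90/3 = 720/3 = 240.
Step 2: b = vr/k = 91·240/4 = 21840/4 = 5460.
Check integrality: r = 240 ∈ Z ✓, b = 5460 ∈ Z ✓.
(These identities are necessary conditions: they determine r and b for any design with these parameters, but do not by themselves prove that one exists.)

r = 240, b = 5460.


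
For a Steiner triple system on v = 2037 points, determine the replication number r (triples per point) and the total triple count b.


An STS(v) is a 2-(v, 3, 1) BIBD: block size k = 3, λ = 1.
Replication: r(k − 1) = λ(v − 1) ⇒ r·2 = 2037 − 1 = 2036 ⇒ r = 1018.
Block count: b = v(v − 1)/6 = 2037·2036/6 = 4147332/6 = 691222.

r = 1018, b = 691222.


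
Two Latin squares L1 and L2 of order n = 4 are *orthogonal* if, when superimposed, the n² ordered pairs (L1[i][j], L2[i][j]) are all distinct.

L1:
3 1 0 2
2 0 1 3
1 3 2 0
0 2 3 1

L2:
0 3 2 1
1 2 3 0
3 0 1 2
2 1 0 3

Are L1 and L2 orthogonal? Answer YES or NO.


Form the n² = 16 superimposed pairs (L1[i][j], L2[i][j]), row by row (rows and columns indexed from 0):
row 0: (3,0) (1,3) (0,2) (2,1)
row 1: (2,1) (0,2) (1,3) (3,0)
row 2: (1,3) (3,0) (2,1) (0,2)
row 3: (0,2) (2,1) (3,0) (1,3)
Orthogonality requires all 16 pairs distinct.
But the pair (2,1) repeats: cell (0,3) has L1 = 2, L2 = 1, and cell (1,0) has L1 = 2, L2 = 1.
A repeated pair means some other pair never occurs (only 4 distinct pairs out of 16), so the squares are not orthogonal.
Conclusion: NO.

NO


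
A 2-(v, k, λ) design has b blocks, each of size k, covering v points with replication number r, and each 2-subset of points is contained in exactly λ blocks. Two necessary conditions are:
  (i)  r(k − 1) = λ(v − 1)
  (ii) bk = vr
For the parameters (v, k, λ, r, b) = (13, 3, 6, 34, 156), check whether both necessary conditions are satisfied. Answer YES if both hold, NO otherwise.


Condition (i): r(k − 1) = 34·2 = 68; λ(v − 1) = 6·12 = 72. Match? NO.
Condition (ii): bk = 156·3 = 468; vr = 13·34 = 442. Match? NO.
Both conditions hold? NO.

NO


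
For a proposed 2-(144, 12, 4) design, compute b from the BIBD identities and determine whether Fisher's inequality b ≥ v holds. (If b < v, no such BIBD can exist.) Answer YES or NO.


r = λ(v − 1)/(k − 1) = 4·143/11 = 52.
b = vr/k = 144·52/12 = 624.
Fisher's inequality: b ≥ v ⇔ 624 ≥ 144? YES.

YES


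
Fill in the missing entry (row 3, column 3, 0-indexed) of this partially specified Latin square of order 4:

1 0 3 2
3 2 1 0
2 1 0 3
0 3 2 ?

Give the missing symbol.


Row 3 contains symbols [0, 2, 3] — missing [1].
Column 3 contains symbols [0, 2, 3] — missing [1].
The missing symbol must appear in both missing sets; intersection = [1].
Therefore the hidden value is 1.

Missing value = 1.


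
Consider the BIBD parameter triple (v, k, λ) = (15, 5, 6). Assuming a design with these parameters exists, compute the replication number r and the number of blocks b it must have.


Any 2-(v, k, λ) BIBD satisfies two necessary conditions:
  (i)  Each point sits in r blocks, and counting incidences through any fixed point gives r(k − 1) = λ(v − 1), so r = λ(v − 1)/(k − 1).
  (ii) Total incidences bk = vr, so b = vr/k.
Step 1: r = λ(v − 1)/(k − 1) = 6·(15 − 1)/(5 − 1) = 6·14/4 = 84/4 = 21.
Step 2: b = vr/k = 15·21/5 = 315/5 = 63.
Check integrality: r = 21 ∈ Z ✓, b = 63 ∈ Z ✓.
(These identities are necessary conditions: they determine r and b for any design with these parameters, but do not by themselves prove that one exists.)

r = 21, b = 63.


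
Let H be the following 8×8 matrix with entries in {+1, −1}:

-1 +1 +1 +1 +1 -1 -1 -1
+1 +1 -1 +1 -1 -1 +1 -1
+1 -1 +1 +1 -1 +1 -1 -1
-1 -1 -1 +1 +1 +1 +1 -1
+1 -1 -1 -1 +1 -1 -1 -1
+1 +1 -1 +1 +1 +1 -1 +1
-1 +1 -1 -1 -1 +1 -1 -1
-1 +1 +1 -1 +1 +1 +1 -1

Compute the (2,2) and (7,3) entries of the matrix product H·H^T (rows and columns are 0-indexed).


Row 2 of H: [1, -1, 1, 1, -1, 1, -1, -1].
Row 3 of H: [-1, -1, -1, 1, 1, 1, 1, -1].
Row 7 of H: [-1, 1, 1, -1, 1, 1, 1, -1].
(H·H^T)[2][2] = Σ_j H[2][j]·H[2][j] = (1)² + (-1)² + (1)² + (1)² + (-1)² + (1)² + (-1)² + (-1)² = 1 + 1 + 1 + 1 + 1 + 1 + 1 + 1 = 8.
(H·H^T)[7][3] = Σ_j H[7][j]·H[3][j] = (-1)·(-1) + (1)·(-1) + (1)·(-1) + (-1)·(1) + (1)·(1) + (1)·(1) + (1)·(1) + (-1)·(-1) = 1 + -1 + -1 + -1 + 1 + 1 + 1 + 1 = 2.
Rows 7 and 3 are not orthogonal (dot product = 2 ≠ 0), so H is not a Hadamard matrix.

(2,2) entry = 8; (7,3) entry = 2.


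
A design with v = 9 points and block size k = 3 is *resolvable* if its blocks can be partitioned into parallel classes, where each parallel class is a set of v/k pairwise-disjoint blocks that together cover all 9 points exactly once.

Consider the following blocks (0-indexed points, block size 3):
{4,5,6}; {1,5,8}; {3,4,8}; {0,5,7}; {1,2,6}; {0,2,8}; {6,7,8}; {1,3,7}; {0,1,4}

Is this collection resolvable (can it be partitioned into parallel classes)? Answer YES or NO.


v = 9, block size k = 3, number of blocks = 9.
For resolvability, blocks must partition into parallel classes of size v/k = 3.
Total blocks must therefore be a multiple of 3: 9 = 3·3 + 0 ⇒ divisible ✓.
Consider block {1,5,8}. It intersects every other block in the collection, so no parallel class of size 3 can contain it.
Since every block must belong to some parallel class in a resolution, the collection cannot be partitioned into parallel classes.
Resolvable? NO.

NO


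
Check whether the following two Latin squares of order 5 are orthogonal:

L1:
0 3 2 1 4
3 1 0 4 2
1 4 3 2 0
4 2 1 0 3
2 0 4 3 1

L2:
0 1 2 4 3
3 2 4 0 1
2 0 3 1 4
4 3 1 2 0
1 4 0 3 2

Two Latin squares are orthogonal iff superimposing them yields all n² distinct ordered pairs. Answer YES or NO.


Form the n² = 25 superimposed pairs (L1[i][j], L2[i][j]), row by row (rows and columns indexed from 0):
row 0: (0,0) (3,1) (2,2) (1,4) (4,3)
row 1: (3,3) (1,2) (0,4) (4,0) (2,1)
row 2: (1,2) (4,0) (3,3) (2,1) (0,4)
row 3: (4,4) (2,3) (1,1) (0,2) (3,0)
row 4: (2,1) (0,4) (4,0) (3,3) (1,2)
Orthogonality requires all 25 pairs distinct.
But the pair (1,2) repeats: cell (1,1) has L1 = 1, L2 = 2, and cell (2,0) has L1 = 1, L2 = 2.
A repeated pair means some other pair never occurs (only 15 distinct pairs out of 25), so the squares are not orthogonal.
Conclusion: NO.

NO


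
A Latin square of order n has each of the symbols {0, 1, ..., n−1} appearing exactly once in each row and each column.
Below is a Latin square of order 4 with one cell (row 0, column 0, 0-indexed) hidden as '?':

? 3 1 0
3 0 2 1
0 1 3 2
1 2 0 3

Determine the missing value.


Row 0 contains symbols [0, 1, 3] — missing [2].
Column 0 contains symbols [0, 1, 3] — missing [2].
The missing symbol must appear in both missing sets; intersection = [2].
Therefore the hidden value is 2.

Missing value = 2.


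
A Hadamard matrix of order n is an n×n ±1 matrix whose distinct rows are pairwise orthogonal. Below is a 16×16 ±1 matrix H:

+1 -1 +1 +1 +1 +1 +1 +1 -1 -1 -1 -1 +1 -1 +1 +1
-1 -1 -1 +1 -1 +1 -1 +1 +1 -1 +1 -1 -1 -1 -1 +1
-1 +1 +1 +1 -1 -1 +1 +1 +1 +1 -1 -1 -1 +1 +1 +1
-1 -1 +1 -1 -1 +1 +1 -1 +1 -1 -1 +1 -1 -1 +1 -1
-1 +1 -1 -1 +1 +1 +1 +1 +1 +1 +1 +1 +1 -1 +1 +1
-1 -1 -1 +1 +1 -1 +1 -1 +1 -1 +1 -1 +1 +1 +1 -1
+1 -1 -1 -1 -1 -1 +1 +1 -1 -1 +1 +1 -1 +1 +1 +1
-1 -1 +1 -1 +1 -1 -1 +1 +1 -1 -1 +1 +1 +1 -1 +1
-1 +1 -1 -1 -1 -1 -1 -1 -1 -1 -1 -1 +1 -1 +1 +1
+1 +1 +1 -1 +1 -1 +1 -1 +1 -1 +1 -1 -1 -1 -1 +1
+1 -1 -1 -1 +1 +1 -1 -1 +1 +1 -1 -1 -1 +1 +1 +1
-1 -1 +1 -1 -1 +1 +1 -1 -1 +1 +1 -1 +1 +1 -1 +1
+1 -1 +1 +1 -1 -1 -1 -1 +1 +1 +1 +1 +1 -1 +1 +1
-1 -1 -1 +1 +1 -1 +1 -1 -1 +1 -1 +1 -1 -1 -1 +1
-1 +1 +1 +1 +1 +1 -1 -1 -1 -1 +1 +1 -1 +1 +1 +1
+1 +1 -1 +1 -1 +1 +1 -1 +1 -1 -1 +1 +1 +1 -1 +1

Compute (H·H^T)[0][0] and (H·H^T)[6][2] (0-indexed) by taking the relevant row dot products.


Row 0 of H: [1, -1, 1, 1, 1, 1, 1, 1, -1, -1, -1, -1, 1, -1, 1, 1].
Row 2 of H: [-1, 1, 1, 1, -1, -1, 1, 1, 1, 1, -1, -1, -1, 1, 1, 1].
Row 6 of H: [1, -1, -1, -1, -1, -1, 1, 1, -1, -1, 1, 1, -1, 1, 1, 1].
(H·H^T)[0][0] = Σ_j H[0][j]·H[0][j] = (1)² + (-1)² + (1)² + (1)² + (1)² + (1)² + (1)² + (1)² + (-1)² + (-1)² + (-1)² + (-1)² + (1)² + (-1)² + (1)² + (1)² = 1 + 1 + 1 + 1 + 1 + 1 + 1 + 1 + 1 + 1 + 1 + 1 + 1 + 1 + 1 + 1 = 16.
(H·H^T)[6][2] = Σ_j H[6][j]·H[2][j] = (1)·(-1) + (-1)·(1) + (-1)·(1) + (-1)·(1) + (-1)·(-1) + (-1)·(-1) + (1)·(1) + (1)·(1) + (-1)·(1) + (-1)·(1) + (1)·(-1) + (1)·(-1) + (-1)·(-1) + (1)·(1) + (1)·(1) + (1)·(1) = -1 + -1 + -1 + -1 + 1 + 1 + 1 + 1 + -1 + -1 + -1 + -1 + 1 + 1 + 1 + 1 = 0.
So rows 6 and 2 are orthogonal; the diagonal entry equals n = 16.

(0,0) entry = 16; (6,2) entry = 0.


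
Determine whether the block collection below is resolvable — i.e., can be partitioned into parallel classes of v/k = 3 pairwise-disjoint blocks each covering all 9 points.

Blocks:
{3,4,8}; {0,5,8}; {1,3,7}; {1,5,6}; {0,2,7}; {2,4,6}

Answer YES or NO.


v = 9, block size k = 3, number of blocks = 6.
For resolvability, blocks must partition into parallel classes of size v/k = 3.
Total blocks must therefore be a multiple of 3: 6 = 3·2 + 0 ⇒ divisible ✓.
Greedy packing gives 2 candidate class(es). Each should be a full parallel class (size 3, covers all 9 points).
  Class 1 (3 blocks): {3,4,8}; {1,5,6}; {0,2,7}. Points covered: [0, 1, 2, 3, 4, 5, 6, 7, 8].
  Class 2 (3 blocks): {0,5,8}; {1,3,7}; {2,4,6}. Points covered: [0, 1, 2, 3, 4, 5, 6, 7, 8].
All classes full (size 3)? YES. All classes cover every point? YES.
Resolvable? YES.

YES


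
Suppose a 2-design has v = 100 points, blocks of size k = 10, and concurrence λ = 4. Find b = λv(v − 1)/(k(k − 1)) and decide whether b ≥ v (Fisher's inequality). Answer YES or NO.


r = λ(v − 1)/(k − 1) = 4·99/9 = 44.
b = vr/k = 100·44/10 = 440.
Fisher's inequality: b ≥ v ⇔ 440 ≥ 100? YES.

YES


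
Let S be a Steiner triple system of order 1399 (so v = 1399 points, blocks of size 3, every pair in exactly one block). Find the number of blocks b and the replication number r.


An STS(v) is a 2-(v, 3, 1) BIBD: block size k = 3, λ = 1.
Replication: r(k − 1) = λ(v − 1) ⇒ r·2 = 1399 − 1 = 1398 ⇒ r = 699.
Block count: bk = vr ⇒ b·3 = 1399·699 = 977901 ⇒ b = 325967.
(Check via b = v(v − 1)/6 = 1399·1398/6 = 1955802/6 = 325967.)

r = 699, b = 325967.


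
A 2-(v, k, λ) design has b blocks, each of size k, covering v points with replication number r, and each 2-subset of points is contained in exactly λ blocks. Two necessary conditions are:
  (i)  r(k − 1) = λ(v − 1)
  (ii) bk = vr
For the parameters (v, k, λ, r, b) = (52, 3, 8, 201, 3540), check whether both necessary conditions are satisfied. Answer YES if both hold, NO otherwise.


Condition (i): r(k − 1) = 201·2 = 402; λ(v − 1) = 8·51 = 408. Match? NO.
Condition (ii): bk = 3540·3 = 10620; vr = 52·201 = 10452. Match? NO.
Both conditions hold? NO.

NO


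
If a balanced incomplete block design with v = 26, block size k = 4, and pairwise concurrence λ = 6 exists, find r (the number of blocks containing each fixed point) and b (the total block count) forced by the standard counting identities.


Any 2-(v, k, λ) BIBD satisfies two necessary conditions:
  (i)  Each point sits in r blocks, and counting incidences through any fixed point gives r(k − 1) = λ(v − 1), so r = λ(v − 1)/(k − 1).
  (ii) Total incidences bk = vr, so b = vr/k.
Step 1: r = λ(v − 1)/(k − 1) = 6·(26 − 1)/(4 − 1) = 6·25/3 = 150/3 = 50.
Step 2: b = vr/k = 26·50/4 = 1300/4 = 325.
Check integrality: r = 50 ∈ Z ✓, b = 325 ∈ Z ✓.
(These identities are necessary conditions: they determine r and b for any design with these parameters, but do not by themselves prove that one exists.)

r = 50, b = 325.


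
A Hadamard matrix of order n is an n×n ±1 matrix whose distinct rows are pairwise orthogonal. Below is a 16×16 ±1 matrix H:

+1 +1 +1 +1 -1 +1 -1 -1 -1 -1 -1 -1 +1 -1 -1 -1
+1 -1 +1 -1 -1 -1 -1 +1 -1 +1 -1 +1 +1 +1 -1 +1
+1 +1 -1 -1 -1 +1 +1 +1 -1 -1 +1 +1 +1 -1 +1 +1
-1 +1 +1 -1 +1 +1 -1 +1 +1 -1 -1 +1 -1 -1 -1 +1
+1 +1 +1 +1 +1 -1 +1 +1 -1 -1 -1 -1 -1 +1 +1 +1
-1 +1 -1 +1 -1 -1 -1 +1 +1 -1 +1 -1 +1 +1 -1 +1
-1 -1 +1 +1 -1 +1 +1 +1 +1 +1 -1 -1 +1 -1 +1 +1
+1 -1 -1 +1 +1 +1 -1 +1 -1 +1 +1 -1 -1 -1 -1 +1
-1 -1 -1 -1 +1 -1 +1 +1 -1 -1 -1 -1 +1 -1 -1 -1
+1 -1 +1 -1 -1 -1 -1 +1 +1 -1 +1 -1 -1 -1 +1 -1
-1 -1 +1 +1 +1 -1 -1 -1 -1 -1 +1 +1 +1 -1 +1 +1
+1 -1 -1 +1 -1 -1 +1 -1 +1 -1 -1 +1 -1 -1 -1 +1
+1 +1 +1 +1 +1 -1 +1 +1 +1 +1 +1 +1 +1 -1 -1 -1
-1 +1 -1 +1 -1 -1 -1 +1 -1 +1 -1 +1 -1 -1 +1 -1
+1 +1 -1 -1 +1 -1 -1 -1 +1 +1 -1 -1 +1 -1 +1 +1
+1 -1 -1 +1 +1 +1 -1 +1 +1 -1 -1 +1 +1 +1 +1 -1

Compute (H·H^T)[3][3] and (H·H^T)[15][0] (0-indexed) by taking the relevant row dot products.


Row 0 of H: [1, 1, 1, 1, -1, 1, -1, -1, -1, -1, -1, -1, 1, -1, -1, -1].
Row 3 of H: [-1, 1, 1, -1, 1, 1, -1, 1, 1, -1, -1, 1, -1, -1, -1, 1].
Row 15 of H: [1, -1, -1, 1, 1, 1, -1, 1, 1, -1, -1, 1, 1, 1, 1, -1].
(H·H^T)[3][3] = Σ_j H[3][j]·H[3][j] = (-1)² + (1)² + (1)² + (-1)² + (1)² + (1)² + (-1)² + (1)² + (1)² + (-1)² + (-1)² + (1)² + (-1)² + (-1)² + (-1)² + (1)² = 1 + 1 + 1 + 1 + 1 + 1 + 1 + 1 + 1 + 1 + 1 + 1 + 1 + 1 + 1 + 1 = 16.
(H·H^T)[15][0] = Σ_j H[15][j]·H[0][j] = (1)·(1) + (-1)·(1) + (-1)·(1) + (1)·(1) + (1)·(-1) + (1)·(1) + (-1)·(-1) + (1)·(-1) + (1)·(-1) + (-1)·(-1) + (-1)·(-1) + (1)·(-1) + (1)·(1) + (1)·(-1) + (1)·(-1) + (-1)·(-1) = 1 + -1 + -1 + 1 + -1 + 1 + 1 + -1 + -1 + 1 + 1 + -1 + 1 + -1 + -1 + 1 = 0.
So rows 15 and 0 are orthogonal; the diagonal entry equals n = 16.

(3,3) entry = 16; (15,0) entry = 0.


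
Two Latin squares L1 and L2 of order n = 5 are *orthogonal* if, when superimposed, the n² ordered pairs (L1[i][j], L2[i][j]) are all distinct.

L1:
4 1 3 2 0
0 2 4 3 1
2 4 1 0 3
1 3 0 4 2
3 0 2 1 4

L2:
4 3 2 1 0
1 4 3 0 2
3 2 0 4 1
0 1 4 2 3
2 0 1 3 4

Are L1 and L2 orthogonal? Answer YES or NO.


Form the n² = 25 superimposed pairs (L1[i][j], L2[i][j]), row by row (rows and columns indexed from 0):
row 0: (4,4) (1,3) (3,2) (2,1) (0,0)
row 1: (0,1) (2,4) (4,3) (3,0) (1,2)
row 2: (2,3) (4,2) (1,0) (0,4) (3,1)
row 3: (1,0) (3,1) (0,4) (4,2) (2,3)
row 4: (3,2) (0,0) (2,1) (1,3) (4,4)
Orthogonality requires all 25 pairs distinct.
But the pair (1,0) repeats: cell (2,2) has L1 = 1, L2 = 0, and cell (3,0) has L1 = 1, L2 = 0.
A repeated pair means some other pair never occurs (only 15 distinct pairs out of 25), so the squares are not orthogonal.
Conclusion: NO.

NO


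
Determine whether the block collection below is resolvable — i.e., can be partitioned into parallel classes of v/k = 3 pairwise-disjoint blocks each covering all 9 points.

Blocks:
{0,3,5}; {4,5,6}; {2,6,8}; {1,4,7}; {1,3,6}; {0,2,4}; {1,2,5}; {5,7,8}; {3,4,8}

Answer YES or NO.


v = 9, block size k = 3, number of blocks = 9.
For resolvability, blocks must partition into parallel classes of size v/k = 3.
Total blocks must therefore be a multiple of 3: 9 = 3·3 + 0 ⇒ divisible ✓.
Consider block {4,5,6}. It intersects every other block in the collection, so no parallel class of size 3 can contain it.
Since every block must belong to some parallel class in a resolution, the collection cannot be partitioned into parallel classes.
Resolvable? NO.

NO


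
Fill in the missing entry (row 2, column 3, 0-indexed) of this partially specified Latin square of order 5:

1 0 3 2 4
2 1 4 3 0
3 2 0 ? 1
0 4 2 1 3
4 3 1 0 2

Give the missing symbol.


Row 2 contains symbols [0, 1, 2, 3] — missing [4].
Column 3 contains symbols [0, 1, 2, 3] — missing [4].
The missing symbol must appear in both missing sets; intersection = [4].
Therefore the hidden value is 4.

Missing value = 4.


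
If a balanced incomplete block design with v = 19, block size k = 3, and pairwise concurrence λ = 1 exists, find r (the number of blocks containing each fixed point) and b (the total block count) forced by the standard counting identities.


Any 2-(v, k, λ) BIBD satisfies two necessary conditions:
  (i)  Each point sits in r blocks, and counting incidences through any fixed point gives r(k − 1) = λ(v − 1), so r = λ(v − 1)/(k − 1).
  (ii) Total incidences bk = vr, so b = vr/k.
Step 1: r = λ(v − 1)/(k − 1) = 1·(19 − 1)/(3 − 1) = 1·18/2 = 18/2 = 9.
Step 2: b = vr/k = 19·9/3 = 171/3 = 57.
Check integrality: r = 9 ∈ Z ✓, b = 57 ∈ Z ✓.
(These identities are necessary conditions: they determine r and b for any design with these parameters, but do not by themselves prove that one exists.)

r = 9, b = 57.


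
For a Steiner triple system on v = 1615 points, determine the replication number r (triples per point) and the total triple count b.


An STS(v) is a 2-(v, 3, 1) BIBD: block size k = 3, λ = 1.
Replication: r(k − 1) = λ(v − 1) ⇒ r·2 = 1615 − 1 = 1614 ⇒ r = 807.
Block count: b = v(v − 1)/6 = 1615·1614/6 = 2606610/6 = 434435.
(Check via bk = vr: 434435·3 = 1303305 = 1615·807 = 1303305 ✓.)

r = 807, b = 434435.


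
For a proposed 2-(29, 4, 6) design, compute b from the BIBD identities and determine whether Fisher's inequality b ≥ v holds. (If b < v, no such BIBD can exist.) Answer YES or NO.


r = λ(v − 1)/(k − 1) = 6·28/3 = 56.
b = vr/k = 29·56/4 = 406.
Fisher's inequality: b ≥ v ⇔ 406 ≥ 29? YES.

YES


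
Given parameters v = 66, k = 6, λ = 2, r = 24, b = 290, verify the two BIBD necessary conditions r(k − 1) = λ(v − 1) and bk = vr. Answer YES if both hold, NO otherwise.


Condition (i): r(k − 1) = 24·5 = 120; λ(v − 1) = 2·65 = 130. Match? NO.
Condition (ii): bk = 290·6 = 1740; vr = 66·24 = 1584. Match? NO.
Both conditions hold? NO.

NO


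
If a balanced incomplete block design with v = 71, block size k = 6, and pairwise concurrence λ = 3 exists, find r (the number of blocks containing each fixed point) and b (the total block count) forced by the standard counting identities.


Any 2-(v, k, λ) BIBD satisfies two necessary conditions:
  (i)  Each point sits in r blocks, and counting incidences through any fixed point gives r(k − 1) = λ(v − 1), so r = λ(v − 1)/(k − 1).
  (ii) Total incidences bk = vr, so b = vr/k.
Step 1: r = λ(v − 1)/(k − 1) = 3·(71 − 1)/(6 − 1) = 3·70/5 = 210/5 = 42.
Step 2: b = vr/k = 71·42/6 = 2982/6 = 497.
Check integrality: r = 42 ∈ Z ✓, b = 497 ∈ Z ✓.
(These identities are necessary conditions: they determine r and b for any design with these parameters, but do not by themselves prove that one exists.)

r = 42, b = 497.


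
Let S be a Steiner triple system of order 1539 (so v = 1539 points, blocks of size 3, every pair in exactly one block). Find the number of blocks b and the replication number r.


An STS(v) is a 2-(v, 3, 1) BIBD: block size k = 3, λ = 1.
Replication: r(k − 1) = λ(v − 1) ⇒ r·2 = 1539 − 1 = 1538 ⇒ r = 769.
Block count: bk = vr ⇒ b·3 = 1539·769 = 1183491 ⇒ b = 394497.

r = 769, b = 394497.


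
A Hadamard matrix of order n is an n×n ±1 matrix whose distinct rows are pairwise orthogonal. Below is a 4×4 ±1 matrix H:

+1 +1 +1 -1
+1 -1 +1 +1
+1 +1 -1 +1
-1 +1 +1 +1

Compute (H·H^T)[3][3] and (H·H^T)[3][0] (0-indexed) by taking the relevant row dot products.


Row 0 of H: [1, 1, 1, -1].
Row 3 of H: [-1, 1, 1, 1].
(H·H^T)[3][3] = Σ_j H[3][j]·H[3][j] = (-1)² + (1)² + (1)² + (1)² = 1 + 1 + 1 + 1 = 4.
(H·H^T)[3][0] = Σ_j H[3][j]·H[0][j] = (-1)·(1) + (1)·(1) + (1)·(1) + (1)·(-1) = -1 + 1 + 1 + -1 = 0.
So rows 3 and 0 are orthogonal; the diagonal entry equals n = 4.

(3,3) entry = 4; (3,0) entry = 0.


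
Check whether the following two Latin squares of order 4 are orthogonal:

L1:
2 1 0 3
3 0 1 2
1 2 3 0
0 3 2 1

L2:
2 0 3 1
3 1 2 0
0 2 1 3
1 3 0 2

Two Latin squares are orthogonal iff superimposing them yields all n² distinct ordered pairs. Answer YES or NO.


Form the n² = 16 superimposed pairs (L1[i][j], L2[i][j]), row by row (rows and columns indexed from 0):
row 0: (2,2) (1,0) (0,3) (3,1)
row 1: (3,3) (0,1) (1,2) (2,0)
row 2: (1,0) (2,2) (3,1) (0,3)
row 3: (0,1) (3,3) (2,0) (1,2)
Orthogonality requires all 16 pairs distinct.
But the pair (1,0) repeats: cell (0,1) has L1 = 1, L2 = 0, and cell (2,0) has L1 = 1, L2 = 0.
A repeated pair means some other pair never occurs (only 8 distinct pairs out of 16), so the squares are not orthogonal.
Conclusion: NO.

NO


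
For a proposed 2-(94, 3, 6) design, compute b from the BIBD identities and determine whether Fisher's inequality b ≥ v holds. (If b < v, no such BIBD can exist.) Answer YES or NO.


b = λv(v − 1)/(k(k − 1)) = 6·94·93/(3·2) = 52452/6 = 8742.
Compare with v = 94: b ≥ v, so Fisher's inequality holds.

YES


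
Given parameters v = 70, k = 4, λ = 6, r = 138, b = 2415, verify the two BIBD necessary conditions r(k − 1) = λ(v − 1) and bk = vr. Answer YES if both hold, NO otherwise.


Condition (i): r(k − 1) = 138·3 = 414; λ(v − 1) = 6·69 = 414. Match? YES.
Condition (ii): bk = 2415·4 = 9660; vr = 70·138 = 9660. Match? YES.
Both conditions hold? YES.

YES


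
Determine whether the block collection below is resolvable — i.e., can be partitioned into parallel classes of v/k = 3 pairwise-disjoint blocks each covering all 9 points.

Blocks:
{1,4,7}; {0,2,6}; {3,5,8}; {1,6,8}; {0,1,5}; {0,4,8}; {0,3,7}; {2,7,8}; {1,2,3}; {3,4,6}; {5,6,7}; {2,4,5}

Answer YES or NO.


v = 9, block size k = 3, number of blocks = 12.
For resolvability, blocks must partition into parallel classes of size v/k = 3.
Total blocks must therefore be a multiple of 3: 12 = 3·4 + 0 ⇒ divisible ✓.
Greedy packing gives 4 candidate class(es). Each should be a full parallel class (size 3, covers all 9 points).
  Class 1 (3 blocks): {1,4,7}; {0,2,6}; {3,5,8}. Points covered: [0, 1, 2, 3, 4, 5, 6, 7, 8].
  Class 2 (3 blocks): {1,6,8}; {0,3,7}; {2,4,5}. Points covered: [0, 1, 2, 3, 4, 5, 6, 7, 8].
  Class 3 (3 blocks): {0,1,5}; {2,7,8}; {3,4,6}. Points covered: [0, 1, 2, 3, 4, 5, 6, 7, 8].
  Class 4 (3 blocks): {0,4,8}; {1,2,3}; {5,6,7}. Points covered: [0, 1, 2, 3, 4, 5, 6, 7, 8].
All classes full (size 3)? YES. All classes cover every point? YES.
Resolvable? YES.

YES


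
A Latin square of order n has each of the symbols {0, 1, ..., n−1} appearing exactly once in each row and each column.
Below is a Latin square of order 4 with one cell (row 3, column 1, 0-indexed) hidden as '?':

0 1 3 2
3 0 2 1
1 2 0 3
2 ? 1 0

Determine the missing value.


Row 3 contains symbols [0, 1, 2] — missing [3].
Column 1 contains symbols [0, 1, 2] — missing [3].
The missing symbol must appear in both missing sets; intersection = [3].
Therefore the hidden value is 3.

Missing value = 3.


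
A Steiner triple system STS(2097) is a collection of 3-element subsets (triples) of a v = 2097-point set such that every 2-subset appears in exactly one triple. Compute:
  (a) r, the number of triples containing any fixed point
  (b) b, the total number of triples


An STS(v) is a 2-(v, 3, 1) BIBD: block size k = 3, λ = 1.
Replication: r(k − 1) = λ(v − 1) ⇒ r·2 = 2097 − 1 = 2096 ⇒ r = 1048.
Block count: b = v(v − 1)/6 = 2097·2096/6 = 4395312/6 = 732552.
(Check via bk = vr: 732552·3 = 2197656 = 2097·1048 = 2197656 ✓.)

r = 1048, b = 732552.


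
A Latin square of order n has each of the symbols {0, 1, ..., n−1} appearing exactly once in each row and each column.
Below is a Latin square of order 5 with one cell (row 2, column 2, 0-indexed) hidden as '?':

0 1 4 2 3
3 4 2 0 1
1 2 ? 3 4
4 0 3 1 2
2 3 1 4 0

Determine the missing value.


Row 2 contains symbols [1, 2, 3, 4] — missing [0].
Column 2 contains symbols [1, 2, 3, 4] — missing [0].
The missing symbol must appear in both missing sets; intersection = [0].
Therefore the hidden value is 0.

Missing value = 0.


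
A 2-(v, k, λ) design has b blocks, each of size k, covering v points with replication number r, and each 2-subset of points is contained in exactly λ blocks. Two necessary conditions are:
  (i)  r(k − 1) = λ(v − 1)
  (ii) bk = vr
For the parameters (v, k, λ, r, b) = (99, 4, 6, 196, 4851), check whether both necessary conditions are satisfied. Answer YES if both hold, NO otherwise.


Condition (i): r(k − 1) = 196·3 = 588; λ(v − 1) = 6·98 = 588. Match? YES.
Condition (ii): bk = 4851·4 = 19404; vr = 99·196 = 19404. Match? YES.
Both conditions hold? YES.

YES


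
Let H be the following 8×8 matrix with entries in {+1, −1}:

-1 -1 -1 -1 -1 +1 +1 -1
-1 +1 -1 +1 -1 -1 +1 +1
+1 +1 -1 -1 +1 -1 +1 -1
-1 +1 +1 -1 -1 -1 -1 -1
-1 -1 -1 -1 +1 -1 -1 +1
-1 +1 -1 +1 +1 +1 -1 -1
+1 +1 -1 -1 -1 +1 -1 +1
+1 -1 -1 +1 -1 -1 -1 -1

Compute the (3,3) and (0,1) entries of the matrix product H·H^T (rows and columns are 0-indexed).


Row 0 of H: [-1, -1, -1, -1, -1, 1, 1, -1].
Row 1 of H: [-1, 1, -1, 1, -1, -1, 1, 1].
Row 3 of H: [-1, 1, 1, -1, -1, -1, -1, -1].
(H·H^T)[3][3] = Σ_j H[3][j]·H[3][j] = (-1)² + (1)² + (1)² + (-1)² + (-1)² + (-1)² + (-1)² + (-1)² = 1 + 1 + 1 + 1 + 1 + 1 + 1 + 1 = 8.
(H·H^T)[0][1] = Σ_j H[0][j]·H[1][j] = (-1)·(-1) + (-1)·(1) + (-1)·(-1) + (-1)·(1) + (-1)·(-1) + (1)·(-1) + (1)·(1) + (-1)·(1) = 1 + -1 + 1 + -1 + 1 + -1 + 1 + -1 = 0.
So rows 0 and 1 are orthogonal; the diagonal entry equals n = 8.

(3,3) entry = 8; (0,1) entry = 0.


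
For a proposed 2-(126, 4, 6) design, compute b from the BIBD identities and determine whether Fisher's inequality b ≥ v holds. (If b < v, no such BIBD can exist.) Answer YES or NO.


b = λv(v − 1)/(k(k − 1)) = 6·126·125/(4·3) = 94500/12 = 7875.
Compare with v = 126: b ≥ v, so Fisher's inequality holds.

YES


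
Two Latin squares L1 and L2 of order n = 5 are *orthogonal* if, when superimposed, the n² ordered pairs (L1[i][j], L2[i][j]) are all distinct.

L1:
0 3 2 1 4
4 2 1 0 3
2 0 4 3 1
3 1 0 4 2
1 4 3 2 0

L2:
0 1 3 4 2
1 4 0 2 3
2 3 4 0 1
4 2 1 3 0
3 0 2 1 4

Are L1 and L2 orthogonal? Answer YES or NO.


Form the n² = 25 superimposed pairs (L1[i][j], L2[i][j]), row by row (rows and columns indexed from 0):
row 0: (0,0) (3,1) (2,3) (1,4) (4,2)
row 1: (4,1) (2,4) (1,0) (0,2) (3,3)
row 2: (2,2) (0,3) (4,4) (3,0) (1,1)
row 3: (3,4) (1,2) (0,1) (4,3) (2,0)
row 4: (1,3) (4,0) (3,2) (2,1) (0,4)
Orthogonality requires all 25 pairs distinct.
Check by first coordinate: for each symbol s of L1, list the L2 entries in the n cells where L1 = s; they must all differ.
  L1 = 0: L2 entries (in reading order) 0, 2, 3, 1, 4 — all 5 distinct ✓
  L1 = 1: L2 entries (in reading order) 4, 0, 1, 2, 3 — all 5 distinct ✓
  L1 = 2: L2 entries (in reading order) 3, 4, 2, 0, 1 — all 5 distinct ✓
  L1 = 3: L2 entries (in reading order) 1, 3, 0, 4, 2 — all 5 distinct ✓
  L1 = 4: L2 entries (in reading order) 2, 1, 4, 3, 0 — all 5 distinct ✓
Every symbol of L1 meets every symbol of L2 exactly once, so all 25 pairs are distinct (25 of 25).
Conclusion: YES.

YES


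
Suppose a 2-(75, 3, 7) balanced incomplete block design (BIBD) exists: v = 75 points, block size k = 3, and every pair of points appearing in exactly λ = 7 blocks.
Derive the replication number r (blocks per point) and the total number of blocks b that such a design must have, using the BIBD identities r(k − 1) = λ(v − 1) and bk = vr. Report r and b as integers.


Any 2-(v, k, λ) BIBD satisfies two necessary conditions:
  (i)  Each point sits in r blocks, and counting incidences through any fixed point gives r(k − 1) = λ(v − 1), so r = λ(v − 1)/(k − 1).
  (ii) Total incidences bk = vr, so b = vr/k.
Step 1: r = λ(v − 1)/(k − 1) = 7·(75 − 1)/(3 − 1) = 7·74/2 = 518/2 = 259.
Step 2: b = vr/k = 75·259/3 = 19425/3 = 6475.
Check integrality: r = 259 ∈ Z ✓, b = 6475 ∈ Z ✓.
(These identities are necessary conditions: they determine r and b for any design with these parameters, but do not by themselves prove that one exists.)

r = 259, b = 6475.


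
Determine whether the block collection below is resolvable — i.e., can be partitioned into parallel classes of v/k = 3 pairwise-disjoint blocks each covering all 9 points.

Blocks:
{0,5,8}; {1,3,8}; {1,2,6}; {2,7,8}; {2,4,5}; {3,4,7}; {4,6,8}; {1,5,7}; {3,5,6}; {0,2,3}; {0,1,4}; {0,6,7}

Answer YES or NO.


v = 9, block size k = 3, number of blocks = 12.
For resolvability, blocks must partition into parallel classes of size v/k = 3.
Total blocks must therefore be a multiple of 3: 12 = 3·4 + 0 ⇒ divisible ✓.
Greedy packing gives 4 candidate class(es). Each should be a full parallel class (size 3, covers all 9 points).
  Class 1 (3 blocks): {0,5,8}; {1,2,6}; {3,4,7}. Points covered: [0, 1, 2, 3, 4, 5, 6, 7, 8].
  Class 2 (3 blocks): {1,3,8}; {2,4,5}; {0,6,7}. Points covered: [0, 1, 2, 3, 4, 5, 6, 7, 8].
  Class 3 (3 blocks): {2,7,8}; {3,5,6}; {0,1,4}. Points covered: [0, 1, 2, 3, 4, 5, 6, 7, 8].
  Class 4 (3 blocks): {4,6,8}; {1,5,7}; {0,2,3}. Points covered: [0, 1, 2, 3, 4, 5, 6, 7, 8].
All classes full (size 3)? YES. All classes cover every point? YES.
Resolvable? YES.

YES


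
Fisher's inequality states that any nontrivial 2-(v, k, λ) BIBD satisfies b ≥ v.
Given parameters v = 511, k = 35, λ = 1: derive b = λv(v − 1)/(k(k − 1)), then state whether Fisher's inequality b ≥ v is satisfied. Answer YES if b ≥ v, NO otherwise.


r = λ(v − 1)/(k − 1) = 1·510/34 = 15.
b = vr/k = 511·15/35 = 219.
Fisher's inequality: b ≥ v ⇔ 219 ≥ 511? NO.

NO


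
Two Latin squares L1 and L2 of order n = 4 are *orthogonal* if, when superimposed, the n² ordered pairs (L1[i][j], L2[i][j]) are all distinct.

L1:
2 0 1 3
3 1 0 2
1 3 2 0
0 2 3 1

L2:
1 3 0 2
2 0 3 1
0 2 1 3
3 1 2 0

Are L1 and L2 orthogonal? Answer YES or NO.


Form the n² = 16 superimposed pairs (L1[i][j], L2[i][j]), row by row (rows and columns indexed from 0):
row 0: (2,1) (0,3) (1,0) (3,2)
row 1: (3,2) (1,0) (0,3) (2,1)
row 2: (1,0) (3,2) (2,1) (0,3)
row 3: (0,3) (2,1) (3,2) (1,0)
Orthogonality requires all 16 pairs distinct.
But the pair (3,2) repeats: cell (0,3) has L1 = 3, L2 = 2, and cell (1,0) has L1 = 3, L2 = 2.
A repeated pair means some other pair never occurs (only 4 distinct pairs out of 16), so the squares are not orthogonal.
Conclusion: NO.

NO


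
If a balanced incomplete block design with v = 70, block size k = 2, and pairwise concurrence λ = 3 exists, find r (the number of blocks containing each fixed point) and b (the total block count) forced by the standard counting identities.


Any 2-(v, k, λ) BIBD satisfies two necessary conditions:
  (i)  Each point sits in r blocks, and counting incidences through any fixed point gives r(k − 1) = λ(v − 1), so r = λ(v − 1)/(k − 1).
  (ii) Total incidences bk = vr, so b = vr/k.
Step 1: r = λ(v − 1)/(k − 1) = 3·(70 − 1)/(2 − 1) = 3·69/1 = 207/1 = 207.
Step 2: b = vr/k = 70·207/2 = 14490/2 = 7245.
Check integrality: r = 207 ∈ Z ✓, b = 7245 ∈ Z ✓.
(These identities are necessary conditions: they determine r and b for any design with these parameters, but do not by themselves prove that one exists.)

r = 207, b = 7245.


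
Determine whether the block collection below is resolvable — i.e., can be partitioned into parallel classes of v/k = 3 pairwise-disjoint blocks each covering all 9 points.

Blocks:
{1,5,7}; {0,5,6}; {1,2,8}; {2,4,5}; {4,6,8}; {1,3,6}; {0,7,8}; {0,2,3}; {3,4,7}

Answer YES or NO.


v = 9, block size k = 3, number of blocks = 9.
For resolvability, blocks must partition into parallel classes of size v/k = 3.
Total blocks must therefore be a multiple of 3: 9 = 3·3 + 0 ⇒ divisible ✓.
Greedy packing gives 3 candidate class(es). Each should be a full parallel class (size 3, covers all 9 points).
  Class 1 (3 blocks): {1,5,7}; {4,6,8}; {0,2,3}. Points covered: [0, 1, 2, 3, 4, 5, 6, 7, 8].
  Class 2 (3 blocks): {0,5,6}; {1,2,8}; {3,4,7}. Points covered: [0, 1, 2, 3, 4, 5, 6, 7, 8].
  Class 3 (3 blocks): {2,4,5}; {1,3,6}; {0,7,8}. Points covered: [0, 1, 2, 3, 4, 5, 6, 7, 8].
All classes full (size 3)? YES. All classes cover every point? YES.
Resolvable? YES.

YES


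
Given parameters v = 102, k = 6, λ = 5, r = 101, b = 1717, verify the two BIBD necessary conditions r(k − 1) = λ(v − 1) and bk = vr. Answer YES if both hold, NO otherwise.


Condition (i): r(k − 1) = 101·5 = 505; λ(v − 1) = 5·101 = 505. Match? YES.
Condition (ii): bk = 1717·6 = 10302; vr = 102·101 = 10302. Match? YES.
Both conditions hold? YES.

YES


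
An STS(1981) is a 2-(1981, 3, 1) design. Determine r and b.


An STS(v) is a 2-(v, 3, 1) BIBD: block size k = 3, λ = 1.
Replication: r(k − 1) = λ(v − 1) ⇒ r·2 = 1981 − 1 = 1980 ⇒ r = 990.
Block count: b = v(v − 1)/6 = 1981·1980/6 = 3922380/6 = 653730.
(Check via bk = vr: 653730·3 = 1961190 = 1981·990 = 1961190 ✓.)

r = 990, b = 653730.


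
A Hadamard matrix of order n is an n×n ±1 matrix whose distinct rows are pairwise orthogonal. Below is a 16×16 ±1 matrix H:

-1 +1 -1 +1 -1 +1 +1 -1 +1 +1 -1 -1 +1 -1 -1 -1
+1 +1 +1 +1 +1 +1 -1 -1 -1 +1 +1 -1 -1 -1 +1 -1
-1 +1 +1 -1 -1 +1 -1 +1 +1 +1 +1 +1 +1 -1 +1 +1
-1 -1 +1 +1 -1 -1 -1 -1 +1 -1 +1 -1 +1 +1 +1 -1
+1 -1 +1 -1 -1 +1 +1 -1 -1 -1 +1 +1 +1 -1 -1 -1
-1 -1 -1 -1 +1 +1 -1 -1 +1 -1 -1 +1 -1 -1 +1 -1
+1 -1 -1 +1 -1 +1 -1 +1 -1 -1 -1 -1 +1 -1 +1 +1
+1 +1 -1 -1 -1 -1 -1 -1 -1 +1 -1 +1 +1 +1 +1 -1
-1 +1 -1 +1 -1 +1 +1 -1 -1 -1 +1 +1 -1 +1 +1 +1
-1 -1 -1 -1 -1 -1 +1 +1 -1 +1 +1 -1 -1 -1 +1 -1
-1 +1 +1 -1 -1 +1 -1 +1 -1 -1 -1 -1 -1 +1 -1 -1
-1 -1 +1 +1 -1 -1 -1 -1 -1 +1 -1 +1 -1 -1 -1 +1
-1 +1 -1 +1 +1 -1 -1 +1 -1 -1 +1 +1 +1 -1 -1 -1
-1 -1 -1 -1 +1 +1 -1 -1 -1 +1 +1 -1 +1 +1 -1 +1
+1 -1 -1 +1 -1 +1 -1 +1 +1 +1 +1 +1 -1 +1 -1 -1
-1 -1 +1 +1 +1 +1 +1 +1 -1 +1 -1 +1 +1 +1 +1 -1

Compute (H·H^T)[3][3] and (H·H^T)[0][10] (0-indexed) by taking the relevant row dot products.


Row 0 of H: [-1, 1, -1, 1, -1, 1, 1, -1, 1, 1, -1, -1, 1, -1, -1, -1].
Row 3 of H: [-1, -1, 1, 1, -1, -1, -1, -1, 1, -1, 1, -1, 1, 1, 1, -1].
Row 10 of H: [-1, 1, 1, -1, -1, 1, -1, 1, -1, -1, -1, -1, -1, 1, -1, -1].
(H·H^T)[3][3] = Σ_j H[3][j]·H[3][j] = (-1)² + (-1)² + (1)² + (1)² + (-1)² + (-1)² + (-1)² + (-1)² + (1)² + (-1)² + (1)² + (-1)² + (1)² + (1)² + (1)² + (-1)² = 1 + 1 + 1 + 1 + 1 + 1 + 1 + 1 + 1 + 1 + 1 + 1 + 1 + 1 + 1 + 1 = 16.
(H·H^T)[0][10] = Σ_j H[0][j]·H[10][j] = (-1)·(-1) + (1)·(1) + (-1)·(1) + (1)·(-1) + (-1)·(-1) + (1)·(1) + (1)·(-1) + (-1)·(1) + (1)·(-1) + (1)·(-1) + (-1)·(-1) + (-1)·(-1) + (1)·(-1) + (-1)·(1) + (-1)·(-1) + (-1)·(-1) = 1 + 1 + -1 + -1 + 1 + 1 + -1 + -1 + -1 + -1 + 1 + 1 + -1 + -1 + 1 + 1 = 0.
So rows 0 and 10 are orthogonal; the diagonal entry equals n = 16.

(3,3) entry = 16; (0,10) entry = 0.
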